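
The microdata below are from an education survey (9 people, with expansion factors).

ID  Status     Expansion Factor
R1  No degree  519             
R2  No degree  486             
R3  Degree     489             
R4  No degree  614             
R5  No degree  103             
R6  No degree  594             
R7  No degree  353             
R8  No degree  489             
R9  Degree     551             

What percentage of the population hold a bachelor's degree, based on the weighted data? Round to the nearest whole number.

Sum of weights for 'Degree' = 489 + 551 = 1040
Total weight = 519 + 486 + 489 + 614 + 103 + 594 + 353 + 489 + 551 = 4198
Weighted proportion = 1040 / 4198 = 0.24773702 → 24.773702%

25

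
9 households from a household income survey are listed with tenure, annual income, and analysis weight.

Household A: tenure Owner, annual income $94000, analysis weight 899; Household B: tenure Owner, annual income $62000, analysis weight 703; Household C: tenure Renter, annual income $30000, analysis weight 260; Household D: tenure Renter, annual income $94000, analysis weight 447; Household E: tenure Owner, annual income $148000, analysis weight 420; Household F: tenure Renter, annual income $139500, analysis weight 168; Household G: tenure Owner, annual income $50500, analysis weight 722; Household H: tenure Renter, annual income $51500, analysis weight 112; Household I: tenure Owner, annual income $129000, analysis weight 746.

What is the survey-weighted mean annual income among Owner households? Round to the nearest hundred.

Owner rows: A, B, E, G, I
Weighted sum = 94000×899 + 62000×703 + 148000×420 + 50500×722 + 129000×746
  = 322947000
Sum of weights = 899 + 703 + 420 + 722 + 746 = 3490
Weighted mean = 322947000 / 3490 = 92534.957

92500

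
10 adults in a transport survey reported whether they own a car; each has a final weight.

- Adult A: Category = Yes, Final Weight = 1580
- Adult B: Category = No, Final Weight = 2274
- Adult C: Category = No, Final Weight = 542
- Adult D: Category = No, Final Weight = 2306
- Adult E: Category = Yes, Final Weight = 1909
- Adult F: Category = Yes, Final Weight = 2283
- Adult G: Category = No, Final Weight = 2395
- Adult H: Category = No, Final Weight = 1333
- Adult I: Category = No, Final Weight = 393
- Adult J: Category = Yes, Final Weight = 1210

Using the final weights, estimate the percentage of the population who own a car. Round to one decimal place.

43.0

Sum of weights for 'Yes' = 1580 + 1909 + 2283 + 1210 = 6982
Total weight = 1580 + 2274 + 542 + 2306 + 1909 + 2283 + 2395 + 1333 + 393 + 1210 = 16225
Weighted proportion = 6982 / 16225 = 0.43032357 → 43.032357%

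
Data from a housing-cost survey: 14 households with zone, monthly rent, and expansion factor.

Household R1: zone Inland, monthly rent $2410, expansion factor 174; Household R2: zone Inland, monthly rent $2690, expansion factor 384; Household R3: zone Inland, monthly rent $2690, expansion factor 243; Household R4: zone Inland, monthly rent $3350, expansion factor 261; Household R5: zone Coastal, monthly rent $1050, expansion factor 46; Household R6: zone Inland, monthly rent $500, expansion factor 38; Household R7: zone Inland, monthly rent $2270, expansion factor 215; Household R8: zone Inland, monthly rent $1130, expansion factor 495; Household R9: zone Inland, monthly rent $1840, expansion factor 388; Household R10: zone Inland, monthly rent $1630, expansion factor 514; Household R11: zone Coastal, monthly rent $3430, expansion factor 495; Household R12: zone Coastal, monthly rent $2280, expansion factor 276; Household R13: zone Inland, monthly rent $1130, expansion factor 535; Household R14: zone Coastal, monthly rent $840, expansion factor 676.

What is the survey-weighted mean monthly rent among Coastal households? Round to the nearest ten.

Coastal rows: R5, R11, R12, R14
Weighted sum = 1050×46 + 3430×495 + 2280×276 + 840×676
  = 48300 + 1697850 + 629280 + 567840 = 2943270
Sum of weights = 1493
Weighted mean = 2943270 / 1493 = 1971.3798

1970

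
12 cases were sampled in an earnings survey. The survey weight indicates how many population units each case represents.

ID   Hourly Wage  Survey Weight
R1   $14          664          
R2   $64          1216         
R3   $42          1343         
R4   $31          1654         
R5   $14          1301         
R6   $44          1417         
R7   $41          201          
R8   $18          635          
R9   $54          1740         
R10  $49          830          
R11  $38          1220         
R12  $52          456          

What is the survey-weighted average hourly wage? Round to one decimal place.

39.4

Weighted sum = 14×664 + 64×1216 + 42×1343 + 31×1654 + 14×1301 + 44×1417 + 41×201 + 18×635 + 54×1740 + 49×830 + 38×1220 + 52×456
  = 499735
Sum of weights = 664 + 1216 + 1343 + 1654 + 1301 + 1417 + 201 + 635 + 1740 + 830 + 1220 + 456 = 12677
Weighted mean = 499735 / 12677 = 39.420604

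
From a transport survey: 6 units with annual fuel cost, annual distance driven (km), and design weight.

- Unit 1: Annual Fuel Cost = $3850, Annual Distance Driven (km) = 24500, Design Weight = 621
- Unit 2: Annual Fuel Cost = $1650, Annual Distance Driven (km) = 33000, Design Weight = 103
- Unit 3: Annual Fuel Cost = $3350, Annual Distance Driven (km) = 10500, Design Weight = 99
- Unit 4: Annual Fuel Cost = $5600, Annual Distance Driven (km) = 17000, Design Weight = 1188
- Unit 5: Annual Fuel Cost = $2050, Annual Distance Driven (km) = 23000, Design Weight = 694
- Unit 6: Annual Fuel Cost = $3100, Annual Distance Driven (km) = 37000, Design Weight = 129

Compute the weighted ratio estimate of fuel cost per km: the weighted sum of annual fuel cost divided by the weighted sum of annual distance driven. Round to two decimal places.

Σ wᵢ·y = 3850×621 + 1650×103 + 3350×99 + 5600×1188 + 2050×694 + 3100×129
  = 11367850
Σ wᵢ·x = 24500×621 + 33000×103 + 10500×99 + 17000×1188 + 23000×694 + 37000×129
  = 15214500 + 3399000 + 1039500 + 20196000 + 15962000 + 4773000 = 60584000
Ratio = 11367850 / 60584000 = 0.18763783

0.19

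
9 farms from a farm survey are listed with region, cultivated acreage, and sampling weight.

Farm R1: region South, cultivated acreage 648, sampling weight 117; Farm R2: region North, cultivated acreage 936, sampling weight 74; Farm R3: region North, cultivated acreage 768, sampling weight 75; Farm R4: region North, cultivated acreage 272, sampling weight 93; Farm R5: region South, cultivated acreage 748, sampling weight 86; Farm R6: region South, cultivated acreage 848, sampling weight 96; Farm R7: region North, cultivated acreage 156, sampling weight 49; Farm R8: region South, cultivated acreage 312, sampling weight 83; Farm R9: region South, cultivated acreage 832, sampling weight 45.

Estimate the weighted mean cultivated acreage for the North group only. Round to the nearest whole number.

549

North rows: R2, R3, R4, R7
Weighted sum = 159804
Sum of weights = 74 + 75 + 93 + 49 = 291
Weighted mean = 159804 / 291 = 549.15464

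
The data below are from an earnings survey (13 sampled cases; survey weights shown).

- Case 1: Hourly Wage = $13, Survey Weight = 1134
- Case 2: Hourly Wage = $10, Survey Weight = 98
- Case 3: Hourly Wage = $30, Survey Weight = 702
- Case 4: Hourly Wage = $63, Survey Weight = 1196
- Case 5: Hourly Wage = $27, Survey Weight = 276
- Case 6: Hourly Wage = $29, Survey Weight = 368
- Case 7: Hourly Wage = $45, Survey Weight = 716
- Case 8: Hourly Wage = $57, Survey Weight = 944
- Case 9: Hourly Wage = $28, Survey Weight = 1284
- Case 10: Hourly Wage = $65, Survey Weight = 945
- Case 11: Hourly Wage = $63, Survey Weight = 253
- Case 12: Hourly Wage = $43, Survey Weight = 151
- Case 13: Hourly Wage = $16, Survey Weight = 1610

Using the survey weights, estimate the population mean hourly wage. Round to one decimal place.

37.4

Weighted sum = 361851
Sum of weights = 9677
Weighted mean = 361851 / 9677 = 37.39289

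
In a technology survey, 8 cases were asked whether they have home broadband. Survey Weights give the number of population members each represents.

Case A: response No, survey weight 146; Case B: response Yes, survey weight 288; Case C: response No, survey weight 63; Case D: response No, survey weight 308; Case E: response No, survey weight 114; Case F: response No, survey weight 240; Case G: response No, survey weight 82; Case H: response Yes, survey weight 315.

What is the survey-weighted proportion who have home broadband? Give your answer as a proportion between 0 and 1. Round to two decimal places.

0.39

Sum of weights for 'Yes' = 288 + 315 = 603
Total weight = 1556
Weighted proportion = 603 / 1556 = 0.38753213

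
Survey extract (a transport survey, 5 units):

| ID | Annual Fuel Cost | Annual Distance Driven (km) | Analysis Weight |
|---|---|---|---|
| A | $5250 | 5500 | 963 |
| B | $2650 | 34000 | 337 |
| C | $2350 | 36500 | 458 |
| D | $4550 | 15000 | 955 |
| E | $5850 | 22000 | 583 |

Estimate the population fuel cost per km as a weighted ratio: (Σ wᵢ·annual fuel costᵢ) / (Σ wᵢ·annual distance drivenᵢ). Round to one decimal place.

0.2

Σ wᵢ·y = 14780900
Σ wᵢ·x = 5500×963 + 34000×337 + 36500×458 + 15000×955 + 22000×583
  = 5296500 + 11458000 + 16717000 + 14325000 + 12826000 = 60622500
Ratio = 14780900 / 60622500 = 0.24381871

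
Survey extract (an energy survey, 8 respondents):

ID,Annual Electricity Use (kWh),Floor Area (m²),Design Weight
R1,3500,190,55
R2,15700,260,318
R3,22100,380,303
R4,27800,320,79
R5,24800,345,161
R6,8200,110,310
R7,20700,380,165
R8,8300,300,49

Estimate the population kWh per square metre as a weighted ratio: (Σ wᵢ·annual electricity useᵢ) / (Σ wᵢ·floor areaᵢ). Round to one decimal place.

61.0

Σ wᵢ·y = 3500×55 + 15700×318 + 22100×303 + 27800×79 + 24800×161 + 8200×310 + 20700×165 + 8300×49
  = 192500 + 4992600 + 6696300 + 2196200 + 3992800 + 2542000 + 3415500 + 406700 = 24434600
Σ wᵢ·x = 190×55 + 260×318 + 380×303 + 320×79 + 345×161 + 110×310 + 380×165 + 300×49
  = 10450 + 82680 + 115140 + 25280 + 55545 + 34100 + 62700 + 14700 = 400595
Ratio = 24434600 / 400595 = 60.995769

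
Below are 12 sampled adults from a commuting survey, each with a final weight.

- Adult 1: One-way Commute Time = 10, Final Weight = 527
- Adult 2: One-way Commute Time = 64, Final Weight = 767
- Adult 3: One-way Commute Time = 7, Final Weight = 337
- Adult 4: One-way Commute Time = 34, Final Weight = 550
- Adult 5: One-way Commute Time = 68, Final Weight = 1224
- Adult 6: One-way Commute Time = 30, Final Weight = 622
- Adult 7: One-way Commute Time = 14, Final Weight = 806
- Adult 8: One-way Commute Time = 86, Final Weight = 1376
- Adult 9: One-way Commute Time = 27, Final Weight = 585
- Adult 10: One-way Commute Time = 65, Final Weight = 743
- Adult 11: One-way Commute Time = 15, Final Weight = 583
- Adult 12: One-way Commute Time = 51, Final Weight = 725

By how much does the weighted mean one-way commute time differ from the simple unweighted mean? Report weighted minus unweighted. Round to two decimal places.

7.87

Unweighted sum = 10 + 64 + 7 + 34 + 68 + 30 + 14 + 86 + 27 + 65 + 15 + 51 = 471
Unweighted mean = 471 / 12 = 39.25
Weighted sum = 416739
Sum of weights = 527 + 767 + 337 + 550 + 1224 + 622 + 806 + 1376 + 585 + 743 + 583 + 725 = 8845
Weighted mean = 416739 / 8845 = 47.115772
Difference (weighted minus unweighted) = 7.8657716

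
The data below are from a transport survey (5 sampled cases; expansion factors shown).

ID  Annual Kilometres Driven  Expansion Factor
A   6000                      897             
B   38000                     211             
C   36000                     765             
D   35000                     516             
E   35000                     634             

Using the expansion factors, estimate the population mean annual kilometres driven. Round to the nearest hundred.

Weighted sum = 6000×897 + 38000×211 + 36000×765 + 35000×516 + 35000×634
  = 5382000 + 8018000 + 27540000 + 18060000 + 22190000 = 81190000
Sum of weights = 897 + 211 + 765 + 516 + 634 = 3023
Weighted mean = 81190000 / 3023 = 26857.426

26900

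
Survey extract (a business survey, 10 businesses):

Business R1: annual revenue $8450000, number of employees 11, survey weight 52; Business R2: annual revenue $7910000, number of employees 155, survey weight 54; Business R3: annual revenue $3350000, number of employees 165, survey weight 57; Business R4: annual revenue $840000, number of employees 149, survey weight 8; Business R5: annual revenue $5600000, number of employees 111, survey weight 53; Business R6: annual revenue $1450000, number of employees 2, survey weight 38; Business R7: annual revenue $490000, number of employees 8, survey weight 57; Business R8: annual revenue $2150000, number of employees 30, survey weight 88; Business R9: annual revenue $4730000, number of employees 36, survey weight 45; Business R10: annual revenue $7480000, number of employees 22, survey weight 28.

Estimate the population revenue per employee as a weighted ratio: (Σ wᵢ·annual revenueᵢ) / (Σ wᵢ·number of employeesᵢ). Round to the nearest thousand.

67000

Σ wᵢ·y = 8450000×52 + 7910000×54 + 3350000×57 + 840000×8 + 5600000×53 + 1450000×38 + 490000×57 + 2150000×88 + 4730000×45 + 7480000×28
  = 2055530000
Σ wᵢ·x = 11×52 + 155×54 + 165×57 + 149×8 + 111×53 + 2×38 + 8×57 + 30×88 + 36×45 + 22×28
  = 572 + 8370 + 9405 + 1192 + 5883 + 76 + 456 + 2640 + 1620 + 616 = 30830
Ratio = 2055530000 / 30830 = 66673.046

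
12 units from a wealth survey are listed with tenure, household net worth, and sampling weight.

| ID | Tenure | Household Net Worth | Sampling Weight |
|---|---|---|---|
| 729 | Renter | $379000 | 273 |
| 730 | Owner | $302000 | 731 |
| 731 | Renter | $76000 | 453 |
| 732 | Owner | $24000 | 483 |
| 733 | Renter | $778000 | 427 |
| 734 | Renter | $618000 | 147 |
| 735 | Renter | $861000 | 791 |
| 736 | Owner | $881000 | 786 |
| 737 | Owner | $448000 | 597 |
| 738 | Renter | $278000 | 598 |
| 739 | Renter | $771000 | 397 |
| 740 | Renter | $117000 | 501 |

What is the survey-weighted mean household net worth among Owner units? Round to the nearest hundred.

459100

Owner rows: 730, 732, 736, 737
Weighted sum = 302000×731 + 24000×483 + 881000×786 + 448000×597
  = 1192276000
Sum of weights = 731 + 483 + 786 + 597 = 2597
Weighted mean = 1192276000 / 2597 = 459097.42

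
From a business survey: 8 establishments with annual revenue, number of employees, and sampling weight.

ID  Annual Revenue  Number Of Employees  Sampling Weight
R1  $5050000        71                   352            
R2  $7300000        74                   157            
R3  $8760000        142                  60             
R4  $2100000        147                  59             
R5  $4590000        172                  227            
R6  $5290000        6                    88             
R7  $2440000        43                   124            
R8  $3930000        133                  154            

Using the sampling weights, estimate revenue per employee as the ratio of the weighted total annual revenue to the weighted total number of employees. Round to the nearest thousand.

Σ wᵢ·y = 5988430000
Σ wᵢ·x = 71×352 + 74×157 + 142×60 + 147×59 + 172×227 + 6×88 + 43×124 + 133×154
  = 119189
Ratio = 5988430000 / 119189 = 50243.143

50000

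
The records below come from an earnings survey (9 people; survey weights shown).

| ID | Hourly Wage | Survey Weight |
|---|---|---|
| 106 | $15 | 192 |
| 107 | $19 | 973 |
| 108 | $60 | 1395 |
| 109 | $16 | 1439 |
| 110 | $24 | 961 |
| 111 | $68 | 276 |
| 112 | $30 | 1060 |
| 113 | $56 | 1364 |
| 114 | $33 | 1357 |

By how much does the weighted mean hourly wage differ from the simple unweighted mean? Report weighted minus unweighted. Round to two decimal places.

Unweighted sum = 321
Unweighted mean = 321 / 9 = 35.666667
Weighted sum = 15×192 + 19×973 + 60×1395 + 16×1439 + 24×961 + 68×276 + 30×1060 + 56×1364 + 33×1357
  = 2880 + 18487 + 83700 + 23024 + 23064 + 18768 + 31800 + 76384 + 44781 = 322888
Sum of weights = 9017
Weighted mean = 322888 / 9017 = 35.808806
Difference (weighted minus unweighted) = 0.14213892

0.14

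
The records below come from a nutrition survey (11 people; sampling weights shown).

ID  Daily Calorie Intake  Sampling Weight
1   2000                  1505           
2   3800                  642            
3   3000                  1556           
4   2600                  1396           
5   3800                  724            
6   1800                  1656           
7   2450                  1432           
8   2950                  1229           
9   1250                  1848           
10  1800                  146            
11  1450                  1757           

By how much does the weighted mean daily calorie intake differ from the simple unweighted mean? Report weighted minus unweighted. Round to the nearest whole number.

-161

Unweighted sum = 2000 + 3800 + 3000 + 2600 + 3800 + 1800 + 2450 + 2950 + 1250 + 1800 + 1450 = 26900
Unweighted mean = 26900 / 11 = 2445.4545
Weighted sum = 2000×1505 + 3800×642 + 3000×1556 + 2600×1396 + 3800×724 + 1800×1656 + 2450×1432 + 2950×1229 + 1250×1848 + 1800×146 + 1450×1757
  = 3010000 + 2439600 + 4668000 + 3629600 + 2751200 + 2980800 + 3508400 + 3625550 + 2310000 + 262800 + 2547650 = 31733600
Sum of weights = 1505 + 642 + 1556 + 1396 + 724 + 1656 + 1432 + 1229 + 1848 + 146 + 1757 = 13891
Weighted mean = 31733600 / 13891 = 2284.472
Difference (weighted minus unweighted) = -160.98259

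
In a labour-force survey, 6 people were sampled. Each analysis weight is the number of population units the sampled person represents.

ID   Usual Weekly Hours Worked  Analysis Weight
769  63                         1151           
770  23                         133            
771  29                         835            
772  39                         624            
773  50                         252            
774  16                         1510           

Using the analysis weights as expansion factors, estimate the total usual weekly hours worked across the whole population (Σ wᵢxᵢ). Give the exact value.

160883

Weighted total = 63×1151 + 23×133 + 29×835 + 39×624 + 50×252 + 16×1510
  = 72513 + 3059 + 24215 + 24336 + 12600 + 24160 = 160883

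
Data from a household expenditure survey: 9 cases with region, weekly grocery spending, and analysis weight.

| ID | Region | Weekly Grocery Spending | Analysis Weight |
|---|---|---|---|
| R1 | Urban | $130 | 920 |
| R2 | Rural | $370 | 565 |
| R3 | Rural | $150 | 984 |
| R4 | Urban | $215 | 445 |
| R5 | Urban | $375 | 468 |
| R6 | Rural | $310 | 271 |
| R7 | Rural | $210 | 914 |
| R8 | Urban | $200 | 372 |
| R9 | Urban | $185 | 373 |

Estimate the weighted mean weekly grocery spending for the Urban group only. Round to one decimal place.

Urban rows: R1, R4, R5, R8, R9
Weighted sum = 130×920 + 215×445 + 375×468 + 200×372 + 185×373
  = 534180
Sum of weights = 920 + 445 + 468 + 372 + 373 = 2578
Weighted mean = 534180 / 2578 = 207.20714

207.2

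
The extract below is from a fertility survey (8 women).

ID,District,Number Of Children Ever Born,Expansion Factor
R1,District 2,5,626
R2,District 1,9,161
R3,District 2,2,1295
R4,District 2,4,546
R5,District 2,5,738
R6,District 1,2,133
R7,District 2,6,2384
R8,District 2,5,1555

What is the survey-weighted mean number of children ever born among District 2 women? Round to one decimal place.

District 2 rows: R1, R3, R4, R5, R7, R8
Weighted sum = 5×626 + 2×1295 + 4×546 + 5×738 + 6×2384 + 5×1555
  = 33673
Sum of weights = 626 + 1295 + 546 + 738 + 2384 + 1555 = 7144
Weighted mean = 33673 / 7144 = 4.7134658

4.7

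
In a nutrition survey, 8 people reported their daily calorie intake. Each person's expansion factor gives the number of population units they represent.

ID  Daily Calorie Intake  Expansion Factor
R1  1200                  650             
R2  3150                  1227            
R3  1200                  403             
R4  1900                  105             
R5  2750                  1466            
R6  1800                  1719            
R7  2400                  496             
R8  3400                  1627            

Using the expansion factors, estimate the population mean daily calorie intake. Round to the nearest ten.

Weighted sum = 1200×650 + 3150×1227 + 1200×403 + 1900×105 + 2750×1466 + 1800×1719 + 2400×496 + 3400×1627
  = 780000 + 3865050 + 483600 + 199500 + 4031500 + 3094200 + 1190400 + 5531800 = 19176050
Sum of weights = 650 + 1227 + 403 + 105 + 1466 + 1719 + 496 + 1627 = 7693
Weighted mean = 19176050 / 7693 = 2492.6622

2490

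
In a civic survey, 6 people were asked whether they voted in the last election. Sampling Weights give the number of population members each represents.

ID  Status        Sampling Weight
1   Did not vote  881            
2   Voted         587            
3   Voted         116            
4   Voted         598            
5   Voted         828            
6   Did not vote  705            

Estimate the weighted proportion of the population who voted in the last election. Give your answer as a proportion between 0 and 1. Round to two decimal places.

Sum of weights for 'Voted' = 587 + 116 + 598 + 828 = 2129
Total weight = 881 + 587 + 116 + 598 + 828 + 705 = 3715
Weighted proportion = 2129 / 3715 = 0.5730821

0.57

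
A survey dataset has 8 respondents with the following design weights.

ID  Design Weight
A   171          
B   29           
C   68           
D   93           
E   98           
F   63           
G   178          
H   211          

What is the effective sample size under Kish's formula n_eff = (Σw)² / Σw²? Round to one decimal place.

Σ wᵢ = 911
Σ wᵢ² = 29241 + 841 + 4624 + 8649 + 9604 + 3969 + 31684 + 44521 = 133133
n_eff = 911² / 133133 = 829921 / 133133 = 6.2337737

6.2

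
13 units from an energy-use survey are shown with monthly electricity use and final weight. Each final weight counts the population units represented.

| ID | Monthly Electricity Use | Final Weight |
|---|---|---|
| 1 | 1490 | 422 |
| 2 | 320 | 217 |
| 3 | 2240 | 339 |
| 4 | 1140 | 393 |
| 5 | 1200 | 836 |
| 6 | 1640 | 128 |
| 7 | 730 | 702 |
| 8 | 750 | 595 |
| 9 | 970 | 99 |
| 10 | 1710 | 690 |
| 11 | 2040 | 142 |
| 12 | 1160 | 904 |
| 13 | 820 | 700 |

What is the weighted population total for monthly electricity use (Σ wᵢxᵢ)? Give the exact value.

Weighted total = 7265680

7265680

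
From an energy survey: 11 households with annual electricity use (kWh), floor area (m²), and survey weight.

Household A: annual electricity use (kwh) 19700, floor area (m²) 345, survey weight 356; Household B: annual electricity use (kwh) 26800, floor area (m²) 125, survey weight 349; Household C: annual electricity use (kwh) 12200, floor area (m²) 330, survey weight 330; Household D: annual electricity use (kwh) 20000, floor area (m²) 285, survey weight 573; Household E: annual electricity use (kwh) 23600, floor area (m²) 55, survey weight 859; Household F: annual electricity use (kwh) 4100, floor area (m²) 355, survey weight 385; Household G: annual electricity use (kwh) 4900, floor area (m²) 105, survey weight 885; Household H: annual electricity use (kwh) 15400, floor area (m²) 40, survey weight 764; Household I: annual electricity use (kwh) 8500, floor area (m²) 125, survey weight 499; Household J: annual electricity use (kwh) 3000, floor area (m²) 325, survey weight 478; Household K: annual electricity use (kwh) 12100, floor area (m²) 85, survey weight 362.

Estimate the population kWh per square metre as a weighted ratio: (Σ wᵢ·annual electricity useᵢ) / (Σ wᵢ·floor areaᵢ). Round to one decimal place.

80.3

Σ wᵢ·y = 19700×356 + 26800×349 + 12200×330 + 20000×573 + 23600×859 + 4100×385 + 4900×885 + 15400×764 + 8500×499 + 3000×478 + 12100×362
  = 7013200 + 9353200 + 4026000 + 11460000 + 20272400 + 1578500 + 4336500 + 11765600 + 4241500 + 1434000 + 4380200 = 79861100
Σ wᵢ·x = 345×356 + 125×349 + 330×330 + 285×573 + 55×859 + 355×385 + 105×885 + 40×764 + 125×499 + 325×478 + 85×362
  = 122820 + 43625 + 108900 + 163305 + 47245 + 136675 + 92925 + 30560 + 62375 + 155350 + 30770 = 994550
Ratio = 79861100 / 994550 = 80.298728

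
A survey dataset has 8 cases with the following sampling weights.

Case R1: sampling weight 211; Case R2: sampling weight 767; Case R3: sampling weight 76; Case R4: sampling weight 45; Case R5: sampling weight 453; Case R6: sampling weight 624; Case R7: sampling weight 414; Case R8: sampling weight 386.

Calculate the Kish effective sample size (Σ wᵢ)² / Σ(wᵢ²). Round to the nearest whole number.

6

Σ wᵢ = 211 + 767 + 76 + 45 + 453 + 624 + 414 + 386 = 2976
Σ wᵢ² = 44521 + 588289 + 5776 + 2025 + 205209 + 389376 + 171396 + 148996 = 1555588
n_eff = 2976² / 1555588 = 8856576 / 1555588 = 5.6933944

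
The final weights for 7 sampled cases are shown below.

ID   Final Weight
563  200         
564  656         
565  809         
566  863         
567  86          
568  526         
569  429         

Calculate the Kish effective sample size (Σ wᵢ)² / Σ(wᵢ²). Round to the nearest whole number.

5

Σ wᵢ = 3569
Σ wᵢ² = 40000 + 430336 + 654481 + 744769 + 7396 + 276676 + 184041 = 2337699
n_eff = 3569² / 2337699 = 12737761 / 2337699 = 5.4488456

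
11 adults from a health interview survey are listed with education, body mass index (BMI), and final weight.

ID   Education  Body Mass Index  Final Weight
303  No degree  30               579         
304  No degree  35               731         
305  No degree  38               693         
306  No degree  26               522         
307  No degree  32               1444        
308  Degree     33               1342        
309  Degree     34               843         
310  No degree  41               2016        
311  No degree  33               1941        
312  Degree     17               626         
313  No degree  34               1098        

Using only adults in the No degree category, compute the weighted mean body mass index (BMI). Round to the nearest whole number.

35

No degree rows: 303, 304, 305, 306, 307, 310, 311, 313
Weighted sum = 30×579 + 35×731 + 38×693 + 26×522 + 32×1444 + 41×2016 + 33×1941 + 34×1098
  = 17370 + 25585 + 26334 + 13572 + 46208 + 82656 + 64053 + 37332 = 313110
Sum of weights = 579 + 731 + 693 + 522 + 1444 + 2016 + 1941 + 1098 = 9024
Weighted mean = 313110 / 9024 = 34.697473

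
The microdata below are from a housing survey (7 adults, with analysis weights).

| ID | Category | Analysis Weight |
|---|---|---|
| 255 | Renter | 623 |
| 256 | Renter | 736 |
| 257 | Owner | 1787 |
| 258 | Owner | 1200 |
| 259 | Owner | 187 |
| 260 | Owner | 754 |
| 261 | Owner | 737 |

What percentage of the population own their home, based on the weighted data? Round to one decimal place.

77.4

Sum of weights for 'Owner' = 1787 + 1200 + 187 + 754 + 737 = 4665
Total weight = 623 + 736 + 1787 + 1200 + 187 + 754 + 737 = 6024
Weighted proportion = 4665 / 6024 = 0.77440239 → 77.440239%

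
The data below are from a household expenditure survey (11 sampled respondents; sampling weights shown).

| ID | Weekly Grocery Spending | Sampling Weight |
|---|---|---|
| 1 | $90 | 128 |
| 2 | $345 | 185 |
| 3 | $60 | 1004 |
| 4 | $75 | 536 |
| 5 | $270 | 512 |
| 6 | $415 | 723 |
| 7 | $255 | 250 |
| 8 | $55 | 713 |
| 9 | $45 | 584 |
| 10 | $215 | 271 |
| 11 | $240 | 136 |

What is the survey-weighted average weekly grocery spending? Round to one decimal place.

165.5

Weighted sum = 90×128 + 345×185 + 60×1004 + 75×536 + 270×512 + 415×723 + 255×250 + 55×713 + 45×584 + 215×271 + 240×136
  = 11520 + 63825 + 60240 + 40200 + 138240 + 300045 + 63750 + 39215 + 26280 + 58265 + 32640 = 834220
Sum of weights = 128 + 185 + 1004 + 536 + 512 + 723 + 250 + 713 + 584 + 271 + 136 = 5042
Weighted mean = 834220 / 5042 = 165.45418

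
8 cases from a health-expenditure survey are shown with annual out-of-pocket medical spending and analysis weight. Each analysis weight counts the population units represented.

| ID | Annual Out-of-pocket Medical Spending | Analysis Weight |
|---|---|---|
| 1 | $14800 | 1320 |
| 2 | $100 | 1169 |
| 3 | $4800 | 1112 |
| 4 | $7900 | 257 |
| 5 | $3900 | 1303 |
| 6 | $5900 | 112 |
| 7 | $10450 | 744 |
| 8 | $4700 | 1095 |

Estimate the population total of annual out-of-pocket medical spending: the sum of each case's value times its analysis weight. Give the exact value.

45684600

Weighted total = 14800×1320 + 100×1169 + 4800×1112 + 7900×257 + 3900×1303 + 5900×112 + 10450×744 + 4700×1095
  = 19536000 + 116900 + 5337600 + 2030300 + 5081700 + 660800 + 7774800 + 5146500 = 45684600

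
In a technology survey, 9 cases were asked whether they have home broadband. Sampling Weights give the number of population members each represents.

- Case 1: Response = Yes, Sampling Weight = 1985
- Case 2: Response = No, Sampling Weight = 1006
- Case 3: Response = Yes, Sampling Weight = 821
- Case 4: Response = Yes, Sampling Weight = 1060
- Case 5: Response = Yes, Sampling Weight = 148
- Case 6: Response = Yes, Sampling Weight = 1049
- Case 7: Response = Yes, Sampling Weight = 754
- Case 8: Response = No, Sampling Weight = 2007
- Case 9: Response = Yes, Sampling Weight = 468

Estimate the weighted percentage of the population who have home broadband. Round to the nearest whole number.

68

Sum of weights for 'Yes' = 1985 + 821 + 1060 + 148 + 1049 + 754 + 468 = 6285
Total weight = 9298
Weighted proportion = 6285 / 9298 = 0.67595182 → 67.595182%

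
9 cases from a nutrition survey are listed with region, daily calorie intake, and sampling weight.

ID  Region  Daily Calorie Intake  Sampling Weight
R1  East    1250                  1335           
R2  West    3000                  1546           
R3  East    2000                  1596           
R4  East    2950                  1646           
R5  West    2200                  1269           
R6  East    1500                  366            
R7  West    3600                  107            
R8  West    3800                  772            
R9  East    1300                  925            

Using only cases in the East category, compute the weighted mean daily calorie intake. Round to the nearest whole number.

East rows: R1, R3, R4, R6, R9
Weighted sum = 11467950
Sum of weights = 1335 + 1596 + 1646 + 366 + 925 = 5868
Weighted mean = 11467950 / 5868 = 1954.32

1954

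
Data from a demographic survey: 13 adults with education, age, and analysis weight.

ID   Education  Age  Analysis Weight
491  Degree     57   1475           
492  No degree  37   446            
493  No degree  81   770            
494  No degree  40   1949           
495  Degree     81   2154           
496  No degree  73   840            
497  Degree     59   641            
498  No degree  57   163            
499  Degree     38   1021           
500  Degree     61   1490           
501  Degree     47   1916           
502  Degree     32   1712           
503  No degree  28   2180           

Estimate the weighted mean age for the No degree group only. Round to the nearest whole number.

No degree rows: 492, 493, 494, 496, 498, 503
Weighted sum = 37×446 + 81×770 + 40×1949 + 73×840 + 57×163 + 28×2180
  = 16502 + 62370 + 77960 + 61320 + 9291 + 61040 = 288483
Sum of weights = 446 + 770 + 1949 + 840 + 163 + 2180 = 6348
Weighted mean = 288483 / 6348 = 45.444707

45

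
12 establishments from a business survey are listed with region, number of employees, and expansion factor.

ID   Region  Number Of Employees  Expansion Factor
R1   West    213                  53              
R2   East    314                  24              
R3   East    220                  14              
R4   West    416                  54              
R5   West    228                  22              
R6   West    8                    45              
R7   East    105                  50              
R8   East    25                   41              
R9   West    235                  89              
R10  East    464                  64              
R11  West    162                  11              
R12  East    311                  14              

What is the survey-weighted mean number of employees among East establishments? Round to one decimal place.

East rows: R2, R3, R7, R8, R10, R12
Weighted sum = 314×24 + 220×14 + 105×50 + 25×41 + 464×64 + 311×14
  = 50941
Sum of weights = 207
Weighted mean = 50941 / 207 = 246.09179

246.1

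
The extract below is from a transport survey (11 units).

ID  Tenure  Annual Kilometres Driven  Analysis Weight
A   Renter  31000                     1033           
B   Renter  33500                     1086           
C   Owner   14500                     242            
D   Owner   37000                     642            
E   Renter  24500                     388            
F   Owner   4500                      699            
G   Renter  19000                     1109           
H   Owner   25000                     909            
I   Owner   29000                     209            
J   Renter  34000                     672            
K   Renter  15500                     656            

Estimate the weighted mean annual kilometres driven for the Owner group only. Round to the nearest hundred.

21900

Owner rows: C, D, F, H, I
Weighted sum = 14500×242 + 37000×642 + 4500×699 + 25000×909 + 29000×209
  = 3509000 + 23754000 + 3145500 + 22725000 + 6061000 = 59194500
Sum of weights = 242 + 642 + 699 + 909 + 209 = 2701
Weighted mean = 59194500 / 2701 = 21915.772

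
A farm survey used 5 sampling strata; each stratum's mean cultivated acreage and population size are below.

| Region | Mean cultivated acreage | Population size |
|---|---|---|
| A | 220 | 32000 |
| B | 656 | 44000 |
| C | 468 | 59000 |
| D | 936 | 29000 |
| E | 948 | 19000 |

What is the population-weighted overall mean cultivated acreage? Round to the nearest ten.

590

Σ Nₕ·x̄ₕ = 220×32000 + 656×44000 + 468×59000 + 936×29000 + 948×19000
  = 108672000
Σ Nₕ = 32000 + 44000 + 59000 + 29000 + 19000 = 183000
Overall mean = 108672000 / 183000 = 593.83607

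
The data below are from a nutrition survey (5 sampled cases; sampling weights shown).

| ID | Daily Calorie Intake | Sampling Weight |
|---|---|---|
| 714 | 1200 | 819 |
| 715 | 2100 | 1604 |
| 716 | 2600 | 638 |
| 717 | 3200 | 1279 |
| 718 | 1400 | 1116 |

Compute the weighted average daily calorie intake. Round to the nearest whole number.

Weighted sum = 1200×819 + 2100×1604 + 2600×638 + 3200×1279 + 1400×1116
  = 982800 + 3368400 + 1658800 + 4092800 + 1562400 = 11665200
Sum of weights = 819 + 1604 + 638 + 1279 + 1116 = 5456
Weighted mean = 11665200 / 5456 = 2138.0499

2138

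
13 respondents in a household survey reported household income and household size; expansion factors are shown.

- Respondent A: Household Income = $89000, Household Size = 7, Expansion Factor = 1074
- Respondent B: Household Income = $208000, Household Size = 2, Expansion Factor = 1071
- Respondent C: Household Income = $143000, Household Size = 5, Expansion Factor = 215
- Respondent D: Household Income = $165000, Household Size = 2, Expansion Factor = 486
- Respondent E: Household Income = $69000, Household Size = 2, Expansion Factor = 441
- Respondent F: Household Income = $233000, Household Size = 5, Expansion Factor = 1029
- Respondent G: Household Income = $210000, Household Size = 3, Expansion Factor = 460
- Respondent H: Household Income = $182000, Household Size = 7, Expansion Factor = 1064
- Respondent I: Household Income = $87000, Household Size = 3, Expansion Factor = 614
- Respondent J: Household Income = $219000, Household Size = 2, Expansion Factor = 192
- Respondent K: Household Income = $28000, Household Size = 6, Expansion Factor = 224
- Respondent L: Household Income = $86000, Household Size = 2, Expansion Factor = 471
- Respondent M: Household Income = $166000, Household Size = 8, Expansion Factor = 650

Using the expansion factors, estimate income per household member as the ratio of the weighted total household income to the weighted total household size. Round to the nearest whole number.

34181

Σ wᵢ·y = 1239867000
Σ wᵢ·x = 36274
Ratio = 1239867000 / 36274 = 34180.598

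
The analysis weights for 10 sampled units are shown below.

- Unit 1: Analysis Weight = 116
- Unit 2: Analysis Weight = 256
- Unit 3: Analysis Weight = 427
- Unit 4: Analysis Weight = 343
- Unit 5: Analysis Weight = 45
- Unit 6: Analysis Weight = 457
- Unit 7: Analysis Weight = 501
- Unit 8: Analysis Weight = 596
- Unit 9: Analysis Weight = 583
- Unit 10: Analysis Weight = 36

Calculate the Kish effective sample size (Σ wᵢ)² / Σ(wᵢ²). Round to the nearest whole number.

7

Σ wᵢ = 116 + 256 + 427 + 343 + 45 + 457 + 501 + 596 + 583 + 36 = 3360
Σ wᵢ² = 13456 + 65536 + 182329 + 117649 + 2025 + 208849 + 251001 + 355216 + 339889 + 1296 = 1537246
n_eff = 3360² / 1537246 = 11289600 / 1537246 = 7.3440425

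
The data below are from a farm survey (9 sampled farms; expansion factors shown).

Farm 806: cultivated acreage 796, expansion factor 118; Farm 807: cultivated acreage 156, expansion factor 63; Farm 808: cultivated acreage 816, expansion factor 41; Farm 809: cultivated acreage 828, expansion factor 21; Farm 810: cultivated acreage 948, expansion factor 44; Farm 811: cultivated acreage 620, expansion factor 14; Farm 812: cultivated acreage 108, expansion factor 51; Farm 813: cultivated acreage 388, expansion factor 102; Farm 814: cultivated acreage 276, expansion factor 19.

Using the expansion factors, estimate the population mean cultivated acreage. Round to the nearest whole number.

Weighted sum = 796×118 + 156×63 + 816×41 + 828×21 + 948×44 + 620×14 + 108×51 + 388×102 + 276×19
  = 93928 + 9828 + 33456 + 17388 + 41712 + 8680 + 5508 + 39576 + 5244 = 255320
Sum of weights = 118 + 63 + 41 + 21 + 44 + 14 + 51 + 102 + 19 = 473
Weighted mean = 255320 / 473 = 539.78858

540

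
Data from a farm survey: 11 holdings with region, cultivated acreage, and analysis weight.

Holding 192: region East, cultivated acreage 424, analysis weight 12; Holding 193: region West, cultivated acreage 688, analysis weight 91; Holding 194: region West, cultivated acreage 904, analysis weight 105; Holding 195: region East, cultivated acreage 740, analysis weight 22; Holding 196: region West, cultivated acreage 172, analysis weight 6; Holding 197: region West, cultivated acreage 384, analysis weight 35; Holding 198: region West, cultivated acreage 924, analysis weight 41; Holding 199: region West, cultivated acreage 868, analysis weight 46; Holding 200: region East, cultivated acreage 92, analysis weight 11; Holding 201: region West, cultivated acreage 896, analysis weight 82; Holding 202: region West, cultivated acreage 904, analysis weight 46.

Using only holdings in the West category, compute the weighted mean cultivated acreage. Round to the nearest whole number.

West rows: 193, 194, 196, 197, 198, 199, 201, 202
Weighted sum = 688×91 + 904×105 + 172×6 + 384×35 + 924×41 + 868×46 + 896×82 + 904×46
  = 62608 + 94920 + 1032 + 13440 + 37884 + 39928 + 73472 + 41584 = 364868
Sum of weights = 91 + 105 + 6 + 35 + 41 + 46 + 82 + 46 = 452
Weighted mean = 364868 / 452 = 807.23009

807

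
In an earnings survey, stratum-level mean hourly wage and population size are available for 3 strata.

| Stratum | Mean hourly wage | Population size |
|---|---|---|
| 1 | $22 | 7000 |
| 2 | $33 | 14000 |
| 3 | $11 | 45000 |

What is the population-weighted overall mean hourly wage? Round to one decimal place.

Σ Nₕ·x̄ₕ = 22×7000 + 33×14000 + 11×45000
  = 1111000
Σ Nₕ = 7000 + 14000 + 45000 = 66000
Overall mean = 1111000 / 66000 = 16.833333

16.8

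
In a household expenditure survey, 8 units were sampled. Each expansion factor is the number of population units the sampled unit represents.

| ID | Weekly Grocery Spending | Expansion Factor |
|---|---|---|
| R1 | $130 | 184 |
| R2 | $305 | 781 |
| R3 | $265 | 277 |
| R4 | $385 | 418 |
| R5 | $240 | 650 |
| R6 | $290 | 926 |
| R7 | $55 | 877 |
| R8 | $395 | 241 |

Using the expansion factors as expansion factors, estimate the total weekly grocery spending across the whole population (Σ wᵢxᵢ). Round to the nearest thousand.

Weighted total = 130×184 + 305×781 + 265×277 + 385×418 + 240×650 + 290×926 + 55×877 + 395×241
  = 23920 + 238205 + 73405 + 160930 + 156000 + 268540 + 48235 + 95195 = 1064430

1064000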